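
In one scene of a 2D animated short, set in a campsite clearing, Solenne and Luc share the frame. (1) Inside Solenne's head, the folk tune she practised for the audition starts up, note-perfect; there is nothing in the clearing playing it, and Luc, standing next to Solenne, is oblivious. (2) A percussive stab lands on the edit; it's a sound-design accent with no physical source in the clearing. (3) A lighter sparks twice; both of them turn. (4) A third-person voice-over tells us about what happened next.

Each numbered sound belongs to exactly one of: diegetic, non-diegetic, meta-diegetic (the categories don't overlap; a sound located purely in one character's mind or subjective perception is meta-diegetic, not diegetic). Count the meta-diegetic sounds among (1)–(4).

1

Sound (1): it lives in Solenne's subjectivity, not in the clearing, so meta-diegetic.
Sound (2): nothing in the scene produces it; it's an accent added for the audience, so non-diegetic.
Sound (3): the sound comes from a lighter physically present in the location, so diegetic.
(4) is non-diegetic: external voice-over — not a character, not heard by anyone in the scene.
Meta-diegetic: (1) — that's 1.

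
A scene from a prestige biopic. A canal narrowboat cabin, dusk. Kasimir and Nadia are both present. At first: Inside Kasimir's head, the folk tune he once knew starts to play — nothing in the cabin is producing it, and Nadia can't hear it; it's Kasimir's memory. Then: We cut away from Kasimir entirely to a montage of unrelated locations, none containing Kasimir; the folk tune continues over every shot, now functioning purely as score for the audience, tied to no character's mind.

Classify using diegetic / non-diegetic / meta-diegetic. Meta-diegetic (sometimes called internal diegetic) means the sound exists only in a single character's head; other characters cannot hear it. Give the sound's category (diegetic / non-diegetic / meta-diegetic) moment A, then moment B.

meta-diegetic, non-diegetic

Moment A: the music lives inside Kasimir's mind alone; Nadia can't hear it → meta-diegetic.
Moment B: once it plays over shots Kasimir isn't in, detached from any character's subjectivity, it's conventional underscore → non-diegetic.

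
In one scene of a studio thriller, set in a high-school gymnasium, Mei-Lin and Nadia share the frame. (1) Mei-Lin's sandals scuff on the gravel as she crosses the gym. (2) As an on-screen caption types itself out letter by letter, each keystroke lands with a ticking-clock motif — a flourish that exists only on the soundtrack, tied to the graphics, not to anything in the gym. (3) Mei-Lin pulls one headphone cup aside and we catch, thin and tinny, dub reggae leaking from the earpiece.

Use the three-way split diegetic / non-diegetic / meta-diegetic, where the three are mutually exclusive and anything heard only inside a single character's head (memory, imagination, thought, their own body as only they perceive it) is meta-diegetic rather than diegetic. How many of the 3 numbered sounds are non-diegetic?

1

(1) it's the physical sound of Mei-Lin moving in the space → diegetic.
(2) the caption isn't part of the story world, so neither is the sound tied to it → non-diegetic.
Sound (3): the headphones are an on-screen source, so diegetic.
Non-diegetic: (2) — that's 1.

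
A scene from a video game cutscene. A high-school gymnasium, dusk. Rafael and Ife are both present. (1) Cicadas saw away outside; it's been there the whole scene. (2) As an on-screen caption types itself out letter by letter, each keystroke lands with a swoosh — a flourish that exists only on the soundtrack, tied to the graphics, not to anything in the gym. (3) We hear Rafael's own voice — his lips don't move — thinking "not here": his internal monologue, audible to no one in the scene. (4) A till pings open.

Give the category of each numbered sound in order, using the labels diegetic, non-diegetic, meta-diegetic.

(1) is diegetic: cicadas is part of the location's real environment.
Sound (2): sound married to a title/caption — outside the diegesis by definition, so non-diegetic.
(3) it's Rafael's unspoken thought, heard only by the audience via his subjectivity → meta-diegetic.
Sound (4): the sound comes from a till physically present in the location, so diegetic.

diegetic, non-diegetic, meta-diegetic, diegetic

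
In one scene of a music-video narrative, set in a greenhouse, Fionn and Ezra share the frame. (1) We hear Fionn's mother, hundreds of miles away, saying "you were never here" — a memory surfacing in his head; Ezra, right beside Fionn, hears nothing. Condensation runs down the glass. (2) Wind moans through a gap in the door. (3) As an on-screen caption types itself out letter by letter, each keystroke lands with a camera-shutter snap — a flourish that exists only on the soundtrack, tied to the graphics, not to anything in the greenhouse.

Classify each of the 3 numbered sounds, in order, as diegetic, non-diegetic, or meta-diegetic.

(1) a remembered line, private to Fionn — not present in the room, not audible to Ezra → meta-diegetic.
(2) ambient/room sound belonging to the story's physical space → diegetic.
Sound (3): the caption isn't part of the story world, so neither is the sound tied to it, so non-diegetic.

meta-diegetic, diegetic, non-diegetic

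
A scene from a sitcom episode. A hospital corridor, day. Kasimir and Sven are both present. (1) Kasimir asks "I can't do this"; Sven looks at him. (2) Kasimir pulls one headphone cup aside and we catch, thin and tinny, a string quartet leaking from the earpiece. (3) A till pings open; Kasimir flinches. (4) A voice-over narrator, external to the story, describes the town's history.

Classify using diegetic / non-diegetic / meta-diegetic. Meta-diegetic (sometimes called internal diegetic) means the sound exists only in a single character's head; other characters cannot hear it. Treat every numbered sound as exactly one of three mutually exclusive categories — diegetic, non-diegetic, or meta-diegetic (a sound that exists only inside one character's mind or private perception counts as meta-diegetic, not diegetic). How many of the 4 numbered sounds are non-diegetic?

(1) Kasimir is a character speaking aloud in the scene → diegetic.
Sound (2): it's leaking from a physical pair of headphones in the scene, so diegetic.
(3) an in-world source (a till); characters could hear it → diegetic.
(4) is non-diegetic: commentary laid over the scene from outside the fiction.
Non-diegetic: (4) — that's 1.

1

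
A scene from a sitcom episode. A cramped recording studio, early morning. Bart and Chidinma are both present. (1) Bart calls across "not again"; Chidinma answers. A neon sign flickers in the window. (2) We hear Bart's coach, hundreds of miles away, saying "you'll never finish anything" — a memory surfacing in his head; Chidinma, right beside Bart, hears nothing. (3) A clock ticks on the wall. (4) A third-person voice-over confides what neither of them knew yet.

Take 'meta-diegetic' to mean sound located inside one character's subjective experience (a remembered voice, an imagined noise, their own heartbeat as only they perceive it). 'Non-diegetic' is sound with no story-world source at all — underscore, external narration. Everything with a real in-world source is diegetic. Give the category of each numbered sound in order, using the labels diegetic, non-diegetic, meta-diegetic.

diegetic, meta-diegetic, diegetic, non-diegetic

(1) spoken by a character present in the story world → diegetic.
(2) is meta-diegetic: it's Bart's recollection rendered as sound; the other character can't hear it.
(3) is diegetic: the sound comes from a clock physically present in the location.
(4) is non-diegetic: the narrator exists outside the story world, addressing only the audience.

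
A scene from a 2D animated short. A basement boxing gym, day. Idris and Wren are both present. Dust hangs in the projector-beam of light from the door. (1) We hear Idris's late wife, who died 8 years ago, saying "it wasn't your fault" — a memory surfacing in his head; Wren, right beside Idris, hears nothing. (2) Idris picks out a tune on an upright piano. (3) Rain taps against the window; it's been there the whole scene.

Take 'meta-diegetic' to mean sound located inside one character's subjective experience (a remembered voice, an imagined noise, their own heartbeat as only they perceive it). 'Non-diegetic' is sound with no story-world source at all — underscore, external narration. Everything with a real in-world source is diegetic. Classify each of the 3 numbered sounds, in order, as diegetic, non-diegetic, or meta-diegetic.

(1) is meta-diegetic: a remembered line, private to Idris — not present in the room, not audible to Wren.
Sound (2): the instrument and the performer are both in the scene, so diegetic.
(3) is diegetic: ambient/room sound belonging to the story's physical space.

meta-diegetic, diegetic, diegetic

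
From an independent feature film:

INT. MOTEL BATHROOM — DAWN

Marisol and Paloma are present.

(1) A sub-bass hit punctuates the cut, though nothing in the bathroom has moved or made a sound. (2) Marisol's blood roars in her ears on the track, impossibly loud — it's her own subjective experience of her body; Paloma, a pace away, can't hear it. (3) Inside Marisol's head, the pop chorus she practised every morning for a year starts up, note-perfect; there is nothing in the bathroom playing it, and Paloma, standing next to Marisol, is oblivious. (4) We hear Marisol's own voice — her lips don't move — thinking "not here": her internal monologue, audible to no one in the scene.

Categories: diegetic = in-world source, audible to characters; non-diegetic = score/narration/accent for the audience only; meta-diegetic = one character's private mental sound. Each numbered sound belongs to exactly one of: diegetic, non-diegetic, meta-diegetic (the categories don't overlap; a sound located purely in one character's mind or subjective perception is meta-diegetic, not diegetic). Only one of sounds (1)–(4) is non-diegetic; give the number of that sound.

Sound (1): an editorial stinger — it belongs to the cut, not the story world, so non-diegetic.
(2) is meta-diegetic: it's Marisol's internal bodily sensation rendered as sound; only Marisol 'hears' it.
(3) it lives in Marisol's subjectivity, not in the bathroom → meta-diegetic.
(4) it's Marisol's unspoken thought, heard only by the audience via her subjectivity → meta-diegetic.
Only (1) is non-diegetic.

1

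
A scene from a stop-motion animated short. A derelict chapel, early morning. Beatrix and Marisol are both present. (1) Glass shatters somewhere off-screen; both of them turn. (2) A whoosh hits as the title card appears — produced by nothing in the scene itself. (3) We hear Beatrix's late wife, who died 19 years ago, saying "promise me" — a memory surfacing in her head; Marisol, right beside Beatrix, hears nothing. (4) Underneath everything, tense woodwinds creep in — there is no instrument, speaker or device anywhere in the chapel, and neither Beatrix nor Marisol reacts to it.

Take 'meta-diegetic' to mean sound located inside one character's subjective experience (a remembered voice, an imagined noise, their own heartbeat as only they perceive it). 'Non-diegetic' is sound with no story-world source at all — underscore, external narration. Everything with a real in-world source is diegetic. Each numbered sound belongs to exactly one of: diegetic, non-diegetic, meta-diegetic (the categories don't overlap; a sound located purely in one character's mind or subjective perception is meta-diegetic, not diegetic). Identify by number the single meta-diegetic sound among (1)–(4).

3

(1) is diegetic: glass is a real object/event in the scene's world.
(2) is non-diegetic: nothing in the scene produces it; it's an accent added for the audience.
(3) the voice is a memory playing only inside Beatrix's mind; Marisol can't hear it → meta-diegetic.
(4) nothing in the chapel produces it and the characters don't hear it — pure soundtrack → non-diegetic.
Only (3) is meta-diegetic.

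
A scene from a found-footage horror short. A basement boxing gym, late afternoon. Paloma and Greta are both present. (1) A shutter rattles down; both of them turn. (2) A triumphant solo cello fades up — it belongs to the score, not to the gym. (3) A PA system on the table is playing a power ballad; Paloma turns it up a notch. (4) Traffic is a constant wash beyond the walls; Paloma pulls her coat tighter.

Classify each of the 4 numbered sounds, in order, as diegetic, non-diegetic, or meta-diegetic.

diegetic, non-diegetic, diegetic, diegetic

Sound (1): a shutter is a real object/event in the scene's world, so diegetic.
(2) it has no source in the story world and no character can hear it — it's underscore → non-diegetic.
(3) the music comes from an on-screen device that Paloma responds to → diegetic.
(4) is diegetic: ambient/room sound belonging to the story's physical space.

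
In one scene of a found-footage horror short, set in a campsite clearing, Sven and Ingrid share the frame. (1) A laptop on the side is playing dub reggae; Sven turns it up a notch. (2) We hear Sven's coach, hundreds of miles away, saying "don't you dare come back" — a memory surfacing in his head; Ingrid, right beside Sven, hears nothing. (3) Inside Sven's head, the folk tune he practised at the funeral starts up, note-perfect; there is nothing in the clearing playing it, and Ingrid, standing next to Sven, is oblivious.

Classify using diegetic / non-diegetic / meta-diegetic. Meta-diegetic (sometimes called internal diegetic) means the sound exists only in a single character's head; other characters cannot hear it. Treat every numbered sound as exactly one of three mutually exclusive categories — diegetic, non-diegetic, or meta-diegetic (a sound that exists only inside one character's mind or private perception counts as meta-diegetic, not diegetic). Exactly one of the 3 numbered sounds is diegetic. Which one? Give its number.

(1) is diegetic: a laptop is a physical source in the scene and Sven reacts to it.
(2) is meta-diegetic: a remembered line, private to Sven — not present in the room, not audible to Ingrid.
(3) is meta-diegetic: remembered music, private to Sven — Ingrid is oblivious because it isn't in the room.
Only (1) is diegetic.

1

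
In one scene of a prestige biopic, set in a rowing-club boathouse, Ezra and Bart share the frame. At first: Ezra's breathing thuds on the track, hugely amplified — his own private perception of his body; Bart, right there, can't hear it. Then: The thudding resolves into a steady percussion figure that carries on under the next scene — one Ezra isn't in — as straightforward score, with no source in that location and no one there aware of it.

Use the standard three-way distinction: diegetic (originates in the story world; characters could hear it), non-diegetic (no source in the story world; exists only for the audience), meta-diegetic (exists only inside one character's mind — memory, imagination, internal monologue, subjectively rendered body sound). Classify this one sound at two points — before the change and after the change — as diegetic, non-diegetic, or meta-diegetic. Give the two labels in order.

meta-diegetic, non-diegetic

Before the change: it's Ezra's subjective body sound, inaudible to Bart → meta-diegetic.
After the change: detached from Ezra and playing as sourceless score over a scene he isn't in — for the audience only → non-diegetic.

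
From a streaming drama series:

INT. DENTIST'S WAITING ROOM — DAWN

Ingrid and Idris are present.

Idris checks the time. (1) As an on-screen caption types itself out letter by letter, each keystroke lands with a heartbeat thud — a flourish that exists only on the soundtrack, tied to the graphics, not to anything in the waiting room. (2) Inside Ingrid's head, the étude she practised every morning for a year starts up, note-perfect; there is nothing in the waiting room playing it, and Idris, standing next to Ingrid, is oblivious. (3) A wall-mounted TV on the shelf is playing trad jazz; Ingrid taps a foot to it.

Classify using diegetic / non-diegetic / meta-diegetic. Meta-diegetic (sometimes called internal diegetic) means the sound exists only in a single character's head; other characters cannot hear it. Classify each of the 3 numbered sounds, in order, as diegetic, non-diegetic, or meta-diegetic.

non-diegetic, meta-diegetic, diegetic

(1) is non-diegetic: sound married to a title/caption — outside the diegesis by definition.
Sound (2): it lives in Ingrid's subjectivity, not in the waiting room, so meta-diegetic.
(3) a wall-mounted TV is a physical source in the scene and Ingrid reacts to it → diegetic.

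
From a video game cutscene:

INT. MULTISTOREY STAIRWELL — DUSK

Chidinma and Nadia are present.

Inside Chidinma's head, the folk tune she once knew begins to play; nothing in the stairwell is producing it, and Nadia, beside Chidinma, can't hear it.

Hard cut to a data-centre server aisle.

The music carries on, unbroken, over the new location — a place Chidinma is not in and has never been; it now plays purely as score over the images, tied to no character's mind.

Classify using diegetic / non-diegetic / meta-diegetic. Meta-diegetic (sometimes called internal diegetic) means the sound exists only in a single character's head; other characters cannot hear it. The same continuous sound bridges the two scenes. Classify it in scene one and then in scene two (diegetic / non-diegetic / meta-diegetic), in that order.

Scene one: the music exists only inside Chidinma's mind; Nadia can't hear it → meta-diegetic.
Scene two: it's detached from Chidinma entirely and plays over unrelated images with no in-world source — conventional underscore → non-diegetic.

meta-diegetic, non-diegetic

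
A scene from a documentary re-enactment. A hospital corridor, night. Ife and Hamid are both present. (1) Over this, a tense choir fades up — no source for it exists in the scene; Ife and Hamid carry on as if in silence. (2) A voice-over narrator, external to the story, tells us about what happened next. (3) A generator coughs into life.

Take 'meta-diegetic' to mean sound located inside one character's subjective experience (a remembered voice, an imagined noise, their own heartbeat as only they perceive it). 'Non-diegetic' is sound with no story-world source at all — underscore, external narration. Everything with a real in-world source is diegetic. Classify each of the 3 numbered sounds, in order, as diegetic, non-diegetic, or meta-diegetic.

non-diegetic, non-diegetic, diegetic

Sound (1): nothing in the corridor produces it and the characters don't hear it — pure soundtrack, so non-diegetic.
(2) is non-diegetic: external voice-over — not a character, not heard by anyone in the scene.
(3) is diegetic: the sound comes from a generator physically present in the location.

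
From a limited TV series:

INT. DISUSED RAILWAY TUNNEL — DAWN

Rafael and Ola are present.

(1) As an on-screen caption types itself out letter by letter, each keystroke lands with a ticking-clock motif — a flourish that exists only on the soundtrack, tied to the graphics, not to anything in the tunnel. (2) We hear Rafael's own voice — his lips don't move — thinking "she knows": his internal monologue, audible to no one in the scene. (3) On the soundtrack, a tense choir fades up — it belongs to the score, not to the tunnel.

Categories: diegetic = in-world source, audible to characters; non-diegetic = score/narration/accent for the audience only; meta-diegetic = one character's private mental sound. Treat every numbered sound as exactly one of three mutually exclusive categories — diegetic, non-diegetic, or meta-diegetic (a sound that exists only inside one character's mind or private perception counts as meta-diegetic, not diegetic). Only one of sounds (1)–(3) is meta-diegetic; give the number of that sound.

2

(1) the caption isn't part of the story world, so neither is the sound tied to it → non-diegetic.
(2) is meta-diegetic: internal monologue — inside Rafael's mind, not spoken into the scene.
Sound (3): score with no on-screen or off-screen source; it exists for the audience alone, so non-diegetic.
Only (2) is meta-diegetic.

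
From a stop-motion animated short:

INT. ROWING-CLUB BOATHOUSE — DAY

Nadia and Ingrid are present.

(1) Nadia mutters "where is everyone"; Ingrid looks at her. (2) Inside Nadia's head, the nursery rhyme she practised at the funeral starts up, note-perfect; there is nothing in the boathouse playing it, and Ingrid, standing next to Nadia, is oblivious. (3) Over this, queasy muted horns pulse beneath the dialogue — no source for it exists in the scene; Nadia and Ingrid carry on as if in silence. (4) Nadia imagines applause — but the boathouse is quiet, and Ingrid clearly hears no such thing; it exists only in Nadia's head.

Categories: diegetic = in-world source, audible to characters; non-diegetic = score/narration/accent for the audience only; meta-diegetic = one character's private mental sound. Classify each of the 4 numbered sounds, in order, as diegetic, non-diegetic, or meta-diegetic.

diegetic, meta-diegetic, non-diegetic, meta-diegetic

(1) is diegetic: spoken by a character present in the story world.
(2) is meta-diegetic: it lives in Nadia's subjectivity, not in the boathouse.
(3) is non-diegetic: it has no source in the story world and no character can hear it — it's underscore.
(4) is meta-diegetic: Nadia alone 'hears' it — an imagined sound, not present in the space.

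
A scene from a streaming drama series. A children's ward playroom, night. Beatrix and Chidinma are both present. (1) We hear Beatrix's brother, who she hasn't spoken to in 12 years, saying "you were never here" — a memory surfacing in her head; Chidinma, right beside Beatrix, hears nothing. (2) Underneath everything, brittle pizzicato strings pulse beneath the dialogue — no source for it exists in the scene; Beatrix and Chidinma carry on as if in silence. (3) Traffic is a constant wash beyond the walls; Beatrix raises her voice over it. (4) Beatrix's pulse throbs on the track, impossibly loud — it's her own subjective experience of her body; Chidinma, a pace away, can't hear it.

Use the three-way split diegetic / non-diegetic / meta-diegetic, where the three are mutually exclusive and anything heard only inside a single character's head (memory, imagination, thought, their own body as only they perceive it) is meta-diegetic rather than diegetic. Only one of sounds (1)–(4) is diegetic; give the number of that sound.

3

Sound (1): a remembered line, private to Beatrix — not present in the room, not audible to Chidinma, so meta-diegetic.
Sound (2): score with no on-screen or off-screen source; it exists for the audience alone, so non-diegetic.
(3) is diegetic: traffic is part of the location's real environment.
(4) is meta-diegetic: it's Beatrix's internal bodily sensation rendered as sound; only Beatrix 'hears' it.
Only (3) is diegetic.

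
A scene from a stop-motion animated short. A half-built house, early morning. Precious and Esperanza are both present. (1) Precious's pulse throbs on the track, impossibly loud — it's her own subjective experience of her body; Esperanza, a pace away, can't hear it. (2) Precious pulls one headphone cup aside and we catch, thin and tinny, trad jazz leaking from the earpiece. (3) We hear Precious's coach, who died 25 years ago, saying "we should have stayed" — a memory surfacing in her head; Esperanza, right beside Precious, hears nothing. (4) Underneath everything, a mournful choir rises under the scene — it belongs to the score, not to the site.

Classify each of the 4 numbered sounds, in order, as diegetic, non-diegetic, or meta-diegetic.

meta-diegetic, diegetic, meta-diegetic, non-diegetic

(1) is meta-diegetic: point-of-audition from inside Precious's body; not a sound in the room.
Sound (2): the headphones are an on-screen source, so diegetic.
(3) the voice is a memory playing only inside Precious's mind; Esperanza can't hear it → meta-diegetic.
(4) score with no on-screen or off-screen source; it exists for the audience alone → non-diegetic.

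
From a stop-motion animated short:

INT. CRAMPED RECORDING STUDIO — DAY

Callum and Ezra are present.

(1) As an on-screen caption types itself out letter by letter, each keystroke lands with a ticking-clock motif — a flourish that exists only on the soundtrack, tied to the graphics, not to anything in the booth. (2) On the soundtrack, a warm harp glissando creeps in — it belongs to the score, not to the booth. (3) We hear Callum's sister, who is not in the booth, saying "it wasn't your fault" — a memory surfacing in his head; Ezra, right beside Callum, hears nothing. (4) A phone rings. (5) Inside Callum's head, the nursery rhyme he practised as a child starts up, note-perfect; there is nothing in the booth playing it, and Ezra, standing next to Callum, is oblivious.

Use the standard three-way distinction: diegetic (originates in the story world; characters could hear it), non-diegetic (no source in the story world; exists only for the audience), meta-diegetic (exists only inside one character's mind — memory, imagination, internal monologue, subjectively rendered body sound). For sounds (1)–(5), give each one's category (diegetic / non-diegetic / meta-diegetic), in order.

(1) is non-diegetic: the caption isn't part of the story world, so neither is the sound tied to it.
(2) score with no on-screen or off-screen source; it exists for the audience alone → non-diegetic.
Sound (3): the voice is a memory playing only inside Callum's mind; Ezra can't hear it, so meta-diegetic.
(4) is diegetic: the sound comes from a phone physically present in the location.
(5) is meta-diegetic: the music is a memory playing inside Callum's mind alone; no real-world source, Ezra can't hear it.

non-diegetic, non-diegetic, meta-diegetic, diegetic, meta-diegetic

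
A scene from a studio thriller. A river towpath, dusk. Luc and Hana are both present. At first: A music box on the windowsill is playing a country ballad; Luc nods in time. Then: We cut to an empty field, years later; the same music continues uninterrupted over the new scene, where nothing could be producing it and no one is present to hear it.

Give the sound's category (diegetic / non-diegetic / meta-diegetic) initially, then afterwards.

Initially: a music box is a real in-scene source and Luc reacts to it → diegetic.
Afterwards: there is no longer any in-world source and no one can hear it — it has become underscore → non-diegetic.

diegetic, non-diegetic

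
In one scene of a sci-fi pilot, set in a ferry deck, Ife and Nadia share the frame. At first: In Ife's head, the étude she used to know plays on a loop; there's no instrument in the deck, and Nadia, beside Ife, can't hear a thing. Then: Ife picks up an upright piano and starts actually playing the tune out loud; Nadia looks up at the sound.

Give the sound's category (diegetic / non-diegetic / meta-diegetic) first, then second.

First: the tune exists only as Ife's private memory; Nadia can't hear it → meta-diegetic.
Second: Ife is now producing it live on an upright piano, in the room, and Nadia hears it → diegetic.

meta-diegetic, diegetic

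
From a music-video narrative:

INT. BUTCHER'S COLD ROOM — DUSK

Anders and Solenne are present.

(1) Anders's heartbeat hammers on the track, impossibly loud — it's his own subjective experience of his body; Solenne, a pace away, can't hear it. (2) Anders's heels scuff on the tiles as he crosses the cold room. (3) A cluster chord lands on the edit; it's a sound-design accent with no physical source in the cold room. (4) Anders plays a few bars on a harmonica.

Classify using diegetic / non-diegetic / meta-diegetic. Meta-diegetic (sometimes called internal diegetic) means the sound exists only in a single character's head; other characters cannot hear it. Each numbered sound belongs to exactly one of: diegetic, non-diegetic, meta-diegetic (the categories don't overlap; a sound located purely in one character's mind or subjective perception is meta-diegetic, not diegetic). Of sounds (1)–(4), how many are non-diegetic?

(1) point-of-audition from inside Anders's body; not a sound in the room → meta-diegetic.
(2) is diegetic: Anders's footsteps are produced in the story world.
(3) nothing in the scene produces it; it's an accent added for the audience → non-diegetic.
(4) is diegetic: the instrument and the performer are both in the scene.
So 1 of the 4 is non-diegetic: (3).

1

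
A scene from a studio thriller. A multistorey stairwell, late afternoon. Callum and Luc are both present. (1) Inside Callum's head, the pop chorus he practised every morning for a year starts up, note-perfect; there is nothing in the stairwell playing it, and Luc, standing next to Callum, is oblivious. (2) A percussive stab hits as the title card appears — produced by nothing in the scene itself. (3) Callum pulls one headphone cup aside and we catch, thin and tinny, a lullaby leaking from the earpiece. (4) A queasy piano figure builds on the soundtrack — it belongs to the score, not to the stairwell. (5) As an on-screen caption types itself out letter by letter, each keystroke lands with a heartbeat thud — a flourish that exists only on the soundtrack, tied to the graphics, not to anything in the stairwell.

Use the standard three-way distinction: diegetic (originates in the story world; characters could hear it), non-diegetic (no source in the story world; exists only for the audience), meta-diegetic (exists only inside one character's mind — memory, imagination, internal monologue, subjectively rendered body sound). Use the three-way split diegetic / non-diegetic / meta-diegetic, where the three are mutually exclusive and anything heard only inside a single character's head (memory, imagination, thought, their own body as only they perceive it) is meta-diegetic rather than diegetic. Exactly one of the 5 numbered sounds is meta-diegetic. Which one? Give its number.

Sound (1): it lives in Callum's subjectivity, not in the stairwell, so meta-diegetic.
Sound (2): an editorial stinger — it belongs to the cut, not the story world, so non-diegetic.
Sound (3): the earpiece is a real device on Callum's head — source music, so diegetic.
(4) is non-diegetic: nothing in the stairwell produces it and the characters don't hear it — pure soundtrack.
(5) is non-diegetic: the caption isn't part of the story world, so neither is the sound tied to it.
Only (1) is meta-diegetic.

1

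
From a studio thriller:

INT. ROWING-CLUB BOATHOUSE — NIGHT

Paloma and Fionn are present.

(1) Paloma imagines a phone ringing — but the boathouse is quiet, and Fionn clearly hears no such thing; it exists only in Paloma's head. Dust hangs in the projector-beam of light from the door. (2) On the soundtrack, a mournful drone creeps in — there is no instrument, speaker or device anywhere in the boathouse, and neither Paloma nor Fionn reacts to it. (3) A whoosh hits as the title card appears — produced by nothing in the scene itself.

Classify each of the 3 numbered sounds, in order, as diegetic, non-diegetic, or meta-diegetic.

meta-diegetic, non-diegetic, non-diegetic

(1) is meta-diegetic: the sound is imagined by Paloma; nothing in the story world is producing it and Fionn can't hear it.
(2) is non-diegetic: score with no on-screen or off-screen source; it exists for the audience alone.
Sound (3): an editorial stinger — it belongs to the cut, not the story world, so non-diegetic.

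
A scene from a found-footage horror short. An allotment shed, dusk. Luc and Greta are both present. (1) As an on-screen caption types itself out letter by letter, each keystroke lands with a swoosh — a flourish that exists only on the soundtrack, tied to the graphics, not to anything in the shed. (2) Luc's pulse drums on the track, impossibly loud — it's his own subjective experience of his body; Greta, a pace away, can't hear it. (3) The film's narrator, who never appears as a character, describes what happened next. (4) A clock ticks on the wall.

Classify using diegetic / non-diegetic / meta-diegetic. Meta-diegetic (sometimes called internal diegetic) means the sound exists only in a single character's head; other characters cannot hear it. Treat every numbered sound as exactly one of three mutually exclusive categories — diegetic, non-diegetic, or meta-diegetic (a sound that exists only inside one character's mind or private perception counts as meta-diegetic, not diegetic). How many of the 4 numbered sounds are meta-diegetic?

Sound (1): it accompanies on-screen graphics, not anything inside the story world, so non-diegetic.
(2) a subjective body sound — Luc's private perception, inaudible to Greta → meta-diegetic.
Sound (3): commentary laid over the scene from outside the fiction, so non-diegetic.
(4) is diegetic: the sound comes from a clock physically present in the location.
Meta-diegetic: (2) — that's 1.

1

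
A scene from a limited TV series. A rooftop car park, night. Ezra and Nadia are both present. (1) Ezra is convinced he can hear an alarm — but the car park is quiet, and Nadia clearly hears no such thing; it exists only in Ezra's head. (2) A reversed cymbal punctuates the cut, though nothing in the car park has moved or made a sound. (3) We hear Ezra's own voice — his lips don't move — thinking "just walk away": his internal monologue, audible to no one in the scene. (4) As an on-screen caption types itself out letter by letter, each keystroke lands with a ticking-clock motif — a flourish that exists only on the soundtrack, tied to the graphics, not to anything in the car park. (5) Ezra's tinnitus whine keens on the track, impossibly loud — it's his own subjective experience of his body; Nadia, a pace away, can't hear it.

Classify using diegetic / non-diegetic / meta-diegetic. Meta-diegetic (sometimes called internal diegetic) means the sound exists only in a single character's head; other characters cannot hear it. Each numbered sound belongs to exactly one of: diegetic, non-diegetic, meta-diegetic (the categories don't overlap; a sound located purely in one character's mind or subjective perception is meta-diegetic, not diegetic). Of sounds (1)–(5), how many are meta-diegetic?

(1) is meta-diegetic: subjective to Ezra: the car park is silent and Nadia hears nothing.
(2) an editorial stinger — it belongs to the cut, not the story world → non-diegetic.
(3) is meta-diegetic: it's Ezra's unspoken thought, heard only by the audience via his subjectivity.
(4) sound married to a title/caption — outside the diegesis by definition → non-diegetic.
(5) is meta-diegetic: point-of-audition from inside Ezra's body; not a sound in the room.
Meta-diegetic: (1), (3), (5) — that's 3.

3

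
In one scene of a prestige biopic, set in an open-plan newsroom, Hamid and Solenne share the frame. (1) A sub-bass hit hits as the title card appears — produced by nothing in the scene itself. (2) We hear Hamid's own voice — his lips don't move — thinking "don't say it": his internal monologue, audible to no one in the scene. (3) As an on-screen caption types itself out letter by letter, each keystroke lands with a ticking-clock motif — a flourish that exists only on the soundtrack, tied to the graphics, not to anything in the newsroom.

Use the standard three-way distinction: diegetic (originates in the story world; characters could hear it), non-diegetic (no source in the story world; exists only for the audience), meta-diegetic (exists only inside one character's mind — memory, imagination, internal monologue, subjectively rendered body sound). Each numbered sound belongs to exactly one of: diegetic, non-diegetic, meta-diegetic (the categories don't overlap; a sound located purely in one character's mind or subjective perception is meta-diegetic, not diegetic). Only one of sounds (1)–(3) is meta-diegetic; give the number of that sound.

(1) it's a sound-design accent with no in-world source; no one in the scene can hear it → non-diegetic.
(2) it's Hamid's unspoken thought, heard only by the audience via his subjectivity → meta-diegetic.
(3) the caption isn't part of the story world, so neither is the sound tied to it → non-diegetic.
Only (2) is meta-diegetic.

2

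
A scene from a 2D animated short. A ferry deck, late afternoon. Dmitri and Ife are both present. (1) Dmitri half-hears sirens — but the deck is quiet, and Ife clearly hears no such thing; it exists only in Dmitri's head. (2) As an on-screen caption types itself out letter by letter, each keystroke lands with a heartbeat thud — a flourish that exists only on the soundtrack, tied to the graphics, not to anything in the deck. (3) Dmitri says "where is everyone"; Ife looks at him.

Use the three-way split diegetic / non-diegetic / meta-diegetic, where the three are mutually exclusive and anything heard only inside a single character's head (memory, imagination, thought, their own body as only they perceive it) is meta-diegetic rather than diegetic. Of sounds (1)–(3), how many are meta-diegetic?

(1) subjective to Dmitri: the deck is silent and Ife hears nothing → meta-diegetic.
(2) is non-diegetic: sound married to a title/caption — outside the diegesis by definition.
(3) on-screen dialogue — Dmitri speaks and Ife is there to hear → diegetic.
So 1 of the 3 is meta-diegetic: (1).

1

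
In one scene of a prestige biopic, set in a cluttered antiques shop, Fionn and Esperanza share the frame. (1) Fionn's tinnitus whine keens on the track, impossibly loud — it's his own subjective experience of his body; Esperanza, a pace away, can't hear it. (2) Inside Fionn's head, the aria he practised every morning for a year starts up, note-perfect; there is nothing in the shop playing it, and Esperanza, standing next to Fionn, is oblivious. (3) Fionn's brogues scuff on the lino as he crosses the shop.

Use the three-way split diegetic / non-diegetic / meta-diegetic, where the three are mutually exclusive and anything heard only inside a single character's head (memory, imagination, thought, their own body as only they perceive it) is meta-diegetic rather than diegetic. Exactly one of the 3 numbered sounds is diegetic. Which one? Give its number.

(1) point-of-audition from inside Fionn's body; not a sound in the room → meta-diegetic.
(2) it lives in Fionn's subjectivity, not in the shop → meta-diegetic.
(3) a character's body making contact with the set — an in-world sound → diegetic.
Only (3) is diegetic.

3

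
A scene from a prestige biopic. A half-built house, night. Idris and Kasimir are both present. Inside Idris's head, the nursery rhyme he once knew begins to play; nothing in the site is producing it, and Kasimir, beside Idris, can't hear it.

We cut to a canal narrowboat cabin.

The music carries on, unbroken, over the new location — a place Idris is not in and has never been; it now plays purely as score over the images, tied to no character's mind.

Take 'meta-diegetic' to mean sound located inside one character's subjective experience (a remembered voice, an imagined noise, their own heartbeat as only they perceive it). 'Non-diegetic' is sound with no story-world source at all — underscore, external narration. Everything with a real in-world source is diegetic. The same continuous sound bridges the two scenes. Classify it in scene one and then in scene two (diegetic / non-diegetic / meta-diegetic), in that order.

meta-diegetic, non-diegetic

Scene one: the music exists only inside Idris's mind; Kasimir can't hear it → meta-diegetic.
Scene two: it's detached from Idris entirely and plays over unrelated images with no in-world source — conventional underscore → non-diegetic.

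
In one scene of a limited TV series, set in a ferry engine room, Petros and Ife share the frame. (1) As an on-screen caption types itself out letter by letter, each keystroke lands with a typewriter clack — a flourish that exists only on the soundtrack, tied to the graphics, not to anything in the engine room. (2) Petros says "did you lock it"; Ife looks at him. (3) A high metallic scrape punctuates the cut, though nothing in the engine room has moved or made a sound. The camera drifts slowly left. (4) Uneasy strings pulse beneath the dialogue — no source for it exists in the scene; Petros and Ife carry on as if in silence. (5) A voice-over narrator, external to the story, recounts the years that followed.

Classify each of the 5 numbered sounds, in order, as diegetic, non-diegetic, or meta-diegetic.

(1) sound married to a title/caption — outside the diegesis by definition → non-diegetic.
(2) on-screen dialogue — Petros speaks and Ife is there to hear → diegetic.
(3) it's a sound-design accent with no in-world source; no one in the scene can hear it → non-diegetic.
Sound (4): score with no on-screen or off-screen source; it exists for the audience alone, so non-diegetic.
(5) is non-diegetic: commentary laid over the scene from outside the fiction.

non-diegetic, diegetic, non-diegetic, non-diegetic, non-diegetic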